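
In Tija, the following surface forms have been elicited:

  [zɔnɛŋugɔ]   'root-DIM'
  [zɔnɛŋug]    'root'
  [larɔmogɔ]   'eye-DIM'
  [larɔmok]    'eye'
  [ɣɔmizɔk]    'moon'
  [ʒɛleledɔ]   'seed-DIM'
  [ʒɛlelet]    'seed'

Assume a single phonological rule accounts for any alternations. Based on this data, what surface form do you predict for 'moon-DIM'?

'eye' shows [g] ~ [k] at the end of the stem ([larɔmogɔ] vs [larɔmok]).
If /g/ were underlying and a rule turned it into [k] in isolation, 'root' would also alternate; but it has [g] in both [zɔnɛŋugɔ] and [zɔnɛŋug].
The alternation reflects intervocalic voicing: voiceless stops become voiced between vowels. /k/ is underlying.
The one attested form of 'moon', [ɣɔmizɔk], shows underlying /ɣɔmizɔk/. Applying the same rule between vowels gives [ɣɔmizɔgɔ].

[ɣɔmizɔgɔ]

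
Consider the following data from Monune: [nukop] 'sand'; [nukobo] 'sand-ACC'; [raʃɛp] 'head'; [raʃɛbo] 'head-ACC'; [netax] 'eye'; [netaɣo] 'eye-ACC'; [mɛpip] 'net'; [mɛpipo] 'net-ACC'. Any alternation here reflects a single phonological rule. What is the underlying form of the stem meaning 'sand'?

/nukob/

The root 'sand' surfaces as [nukop] and [nukobo], with a stem-final [p] ~ [b] alternation.
If /p/ were underlying and a rule turned it into [b] before the ACC suffix, 'net' would also alternate; but it has [p] in both [mɛpip] and [mɛpipo].
The underlying segment must be /b/; voiced obstruents become voiceless word-finally, yielding [p] there.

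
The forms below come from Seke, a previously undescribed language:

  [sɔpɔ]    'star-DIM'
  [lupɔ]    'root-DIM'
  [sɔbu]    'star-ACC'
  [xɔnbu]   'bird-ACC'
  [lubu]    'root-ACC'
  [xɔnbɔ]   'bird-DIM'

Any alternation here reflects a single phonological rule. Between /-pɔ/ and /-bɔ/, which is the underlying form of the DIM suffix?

/-pɔ/

The DIM morpheme has two allomorphs, [-bɔ] and [-pɔ].
By contrast the ACC suffix keeps its initial [b] throughout — that segment must be underlying.
So the underlying form is /-pɔ/, and voiceless stops become voiced after a nasal.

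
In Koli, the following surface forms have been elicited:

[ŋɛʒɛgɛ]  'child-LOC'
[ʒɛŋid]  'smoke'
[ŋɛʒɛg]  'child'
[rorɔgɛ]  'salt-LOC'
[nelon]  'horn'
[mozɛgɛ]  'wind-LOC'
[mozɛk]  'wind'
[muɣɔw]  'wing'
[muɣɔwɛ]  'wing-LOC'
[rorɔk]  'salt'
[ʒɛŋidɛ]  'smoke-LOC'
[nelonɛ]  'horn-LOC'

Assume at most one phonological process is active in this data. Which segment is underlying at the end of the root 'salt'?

/k/

The root 'salt' surfaces as [rorɔk] and [rorɔgɛ], with a stem-final [k] ~ [g] alternation.
Compare 'child', with invariant [g] in [ŋɛʒɛg] and [ŋɛʒɛgɛ]: an analysis with underlying /g/ and a rule producing [k] in isolation would wrongly predict alternation here too.
Therefore /k/ is basic and [g] is derived by intervocalic voicing (voiceless stops become voiced between vowels).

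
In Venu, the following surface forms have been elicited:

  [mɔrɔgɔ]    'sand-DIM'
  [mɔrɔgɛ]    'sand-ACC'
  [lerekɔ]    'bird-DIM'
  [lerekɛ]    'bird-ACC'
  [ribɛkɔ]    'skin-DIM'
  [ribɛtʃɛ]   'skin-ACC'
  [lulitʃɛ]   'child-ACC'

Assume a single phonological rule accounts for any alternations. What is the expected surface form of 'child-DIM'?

In [ribɛkɔ] and [ribɛtʃɛ] the final segment of 'skin' alternates: [k] ~ [tʃ].
Compare 'bird', with invariant [k] in [lerekɔ] and [lerekɛ]: an analysis with underlying /k/ and a rule producing [tʃ] before the ACC suffix would wrongly predict alternation here too.
Therefore /tʃ/ is basic and [k] is derived by depalatalization (palato-alveolar /tʃ/ becomes [k] when no front vowel follows).
The one attested form of 'child', [lulitʃɛ], shows underlying /lulitʃ/. Applying the same rule when no front vowel follows gives [lulikɔ].

[lulikɔ]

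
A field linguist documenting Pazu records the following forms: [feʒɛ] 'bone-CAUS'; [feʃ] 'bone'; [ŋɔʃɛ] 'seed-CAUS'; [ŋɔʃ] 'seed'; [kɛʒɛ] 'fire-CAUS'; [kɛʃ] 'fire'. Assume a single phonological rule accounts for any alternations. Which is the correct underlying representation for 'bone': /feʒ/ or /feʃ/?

The stem for 'bone' ends in [ʒ] in [feʒɛ] but [ʃ] in [feʃ].
Compare 'seed', with invariant [ʃ] in [ŋɔʃɛ] and [ŋɔʃ]: an analysis with underlying /ʃ/ and a rule producing [ʒ] before the CAUS suffix would wrongly predict alternation here too.
So /ʒ/ is underlying, and a rule of word-final obstruent devoicing — voiced obstruents become voiceless word-finally — gives [ʃ].

/feʒ/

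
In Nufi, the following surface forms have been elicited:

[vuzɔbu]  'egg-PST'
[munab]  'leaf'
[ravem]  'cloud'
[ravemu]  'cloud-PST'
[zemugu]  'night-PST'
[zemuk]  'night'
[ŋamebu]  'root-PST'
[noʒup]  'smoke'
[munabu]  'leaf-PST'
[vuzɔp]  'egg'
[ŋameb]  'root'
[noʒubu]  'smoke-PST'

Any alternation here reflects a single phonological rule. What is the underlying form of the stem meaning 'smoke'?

/noʒup/

The root 'smoke' surfaces as [noʒubu] and [noʒup], with a stem-final [b] ~ [p] alternation.
Compare 'root', with invariant [b] in [ŋamebu] and [ŋameb]: an analysis with underlying /b/ and a rule producing [p] in isolation would wrongly predict alternation here too.
Therefore /p/ is basic and [b] is derived by intervocalic voicing (voiceless stops become voiced between vowels).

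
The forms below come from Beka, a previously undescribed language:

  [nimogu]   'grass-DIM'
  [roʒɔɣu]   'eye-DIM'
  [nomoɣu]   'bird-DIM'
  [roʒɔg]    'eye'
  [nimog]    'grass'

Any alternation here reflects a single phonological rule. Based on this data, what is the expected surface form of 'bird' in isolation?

'eye' shows [g] ~ [ɣ] at the end of the stem ([roʒɔg] vs [roʒɔɣu]).
If /g/ were underlying and a rule turned it into [ɣ] before the DIM suffix, 'grass' would also alternate; but it has [g] in both [nimog] and [nimogu].
The underlying segment must be /ɣ/; voiced fricatives become stops word-finally, yielding [g] there.
From [nomoɣu] the stem 'bird' is /nomoɣ/; word-finally this yields [nomog].

[nomog]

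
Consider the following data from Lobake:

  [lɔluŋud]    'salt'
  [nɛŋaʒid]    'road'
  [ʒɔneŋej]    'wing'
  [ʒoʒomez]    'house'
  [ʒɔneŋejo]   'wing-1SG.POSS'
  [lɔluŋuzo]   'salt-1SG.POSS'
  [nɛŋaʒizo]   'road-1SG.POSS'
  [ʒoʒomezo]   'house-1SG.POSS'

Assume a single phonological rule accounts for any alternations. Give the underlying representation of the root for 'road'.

The stem for 'road' ends in [d] in [nɛŋaʒid] but [z] in [nɛŋaʒizo].
Compare 'house', with invariant [z] in [ʒoʒomez] and [ʒoʒomezo]: an analysis with underlying /z/ and a rule producing [d] in isolation would wrongly predict alternation here too.
The alternation reflects intervocalic spirantization: voiced stops become fricatives between vowels. /d/ is underlying.

/nɛŋaʒid/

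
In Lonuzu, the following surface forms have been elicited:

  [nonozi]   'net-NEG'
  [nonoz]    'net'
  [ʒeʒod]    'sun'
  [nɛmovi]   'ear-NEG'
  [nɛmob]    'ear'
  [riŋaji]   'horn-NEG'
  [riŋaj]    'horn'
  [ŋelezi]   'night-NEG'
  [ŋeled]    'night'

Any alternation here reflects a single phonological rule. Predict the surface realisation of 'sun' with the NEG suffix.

The root 'night' surfaces as [ŋelezi] and [ŋeled], with a stem-final [z] ~ [d] alternation.
But 'net' keeps [z] in both environments ([nonozi], [nonoz]), so there is no rule changing /z/ to [d] in isolation.
The underlying segment must be /d/; voiced stops become fricatives between vowels, yielding [z] there.
The one attested form of 'sun', [ʒeʒod], shows underlying /ʒeʒod/. Applying the same rule between vowels gives [ʒeʒozi].

[ʒeʒozi]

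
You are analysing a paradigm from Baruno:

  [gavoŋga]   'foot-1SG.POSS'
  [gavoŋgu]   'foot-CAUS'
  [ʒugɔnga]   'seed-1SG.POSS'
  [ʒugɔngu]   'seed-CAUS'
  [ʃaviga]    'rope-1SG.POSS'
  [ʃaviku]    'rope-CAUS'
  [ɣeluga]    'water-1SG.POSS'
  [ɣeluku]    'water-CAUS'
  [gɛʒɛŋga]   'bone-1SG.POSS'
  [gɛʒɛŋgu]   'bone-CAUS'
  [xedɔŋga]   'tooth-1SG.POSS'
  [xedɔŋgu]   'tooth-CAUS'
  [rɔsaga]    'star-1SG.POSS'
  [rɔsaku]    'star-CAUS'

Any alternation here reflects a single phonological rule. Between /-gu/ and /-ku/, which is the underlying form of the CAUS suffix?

The CAUS suffix surfaces as [-gu] and [-ku], depending on the final segment of the stem.
By contrast the 1SG.POSS suffix keeps its initial [g] throughout — that segment must be underlying.
The CAUS suffix is therefore /-ku/ underlyingly, with post-nasal voicing: voiceless stops become voiced after a nasal.

/-ku/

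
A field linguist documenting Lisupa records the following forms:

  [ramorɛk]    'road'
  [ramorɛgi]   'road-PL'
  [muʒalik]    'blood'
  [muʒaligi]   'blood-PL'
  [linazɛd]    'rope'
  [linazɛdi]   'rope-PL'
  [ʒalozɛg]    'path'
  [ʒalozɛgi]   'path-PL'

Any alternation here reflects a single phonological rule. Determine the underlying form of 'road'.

The root 'road' surfaces as [ramorɛk] and [ramorɛgi], with a stem-final [k] ~ [g] alternation.
But 'path' keeps [g] in both environments ([ʒalozɛg], [ʒalozɛgi]), so there is no rule changing /g/ to [k] in isolation.
The alternation reflects intervocalic voicing: voiceless stops become voiced between vowels. /k/ is underlying.
So 'road' = /ramorɛk/.

/ramorɛk/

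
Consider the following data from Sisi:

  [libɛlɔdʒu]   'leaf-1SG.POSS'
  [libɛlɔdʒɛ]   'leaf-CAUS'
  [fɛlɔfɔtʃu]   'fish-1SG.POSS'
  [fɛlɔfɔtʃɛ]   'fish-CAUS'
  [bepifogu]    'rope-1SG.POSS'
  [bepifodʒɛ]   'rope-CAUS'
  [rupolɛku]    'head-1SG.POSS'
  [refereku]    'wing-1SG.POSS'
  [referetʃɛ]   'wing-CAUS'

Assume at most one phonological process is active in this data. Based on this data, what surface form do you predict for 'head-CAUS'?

In [refereku] and [referetʃɛ] the final segment of 'wing' alternates: [k] ~ [tʃ].
The stem 'fish' ([fɛlɔfɔtʃu], [fɛlɔfɔtʃɛ]) shows [tʃ] unchanged in both environments, so [tʃ] cannot be basic with [k] derived before the 1SG.POSS suffix.
The alternation reflects palatalization before a front vowel: /k/ and /g/ become palato-alveolar [tʃ] and [dʒ] before a front vowel. /k/ is underlying.
From [rupolɛku] the stem 'head' is /rupolɛk/; before a front vowel this yields [rupolɛtʃɛ].

[rupolɛtʃɛ]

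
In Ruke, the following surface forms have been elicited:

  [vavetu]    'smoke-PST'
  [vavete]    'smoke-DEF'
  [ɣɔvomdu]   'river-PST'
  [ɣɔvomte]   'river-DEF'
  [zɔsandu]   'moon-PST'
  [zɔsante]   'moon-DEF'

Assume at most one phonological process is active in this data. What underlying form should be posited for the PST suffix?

The PST morpheme has two allomorphs, [-du] and [-tu].
The DEF suffix, which begins with [t], is invariant after every stem; so [t] is not altered by any rule here.
The PST suffix is therefore /-du/ underlyingly, with post-vocalic devoicing: voiced stops become voiceless after a vowel.

/-du/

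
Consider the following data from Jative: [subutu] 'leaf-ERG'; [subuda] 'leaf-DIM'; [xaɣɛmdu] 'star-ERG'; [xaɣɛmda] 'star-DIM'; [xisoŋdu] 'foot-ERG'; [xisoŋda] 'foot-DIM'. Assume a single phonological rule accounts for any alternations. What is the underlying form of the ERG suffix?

/-tu/

The ERG suffix surfaces as [-du] and [-tu], depending on the final segment of the stem.
By contrast the DIM suffix keeps its initial [d] throughout — that segment must be underlying.
The ERG suffix is therefore /-tu/ underlyingly, with post-nasal voicing: voiceless stops become voiced after a nasal.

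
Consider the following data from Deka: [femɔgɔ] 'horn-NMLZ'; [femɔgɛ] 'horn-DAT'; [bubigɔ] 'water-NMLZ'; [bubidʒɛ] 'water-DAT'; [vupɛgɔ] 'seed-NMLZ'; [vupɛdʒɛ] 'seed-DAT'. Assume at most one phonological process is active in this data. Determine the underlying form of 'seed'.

The root 'seed' surfaces as [vupɛgɔ] and [vupɛdʒɛ], with a stem-final [g] ~ [dʒ] alternation.
Compare 'horn', with invariant [g] in [femɔgɔ] and [femɔgɛ]: an analysis with underlying /g/ and a rule producing [dʒ] before the DAT suffix would wrongly predict alternation here too.
So /dʒ/ is underlying, and a rule of depalatalization — palato-alveolar /dʒ/ becomes [g] when no front vowel follows — gives [g].

/vupɛdʒ/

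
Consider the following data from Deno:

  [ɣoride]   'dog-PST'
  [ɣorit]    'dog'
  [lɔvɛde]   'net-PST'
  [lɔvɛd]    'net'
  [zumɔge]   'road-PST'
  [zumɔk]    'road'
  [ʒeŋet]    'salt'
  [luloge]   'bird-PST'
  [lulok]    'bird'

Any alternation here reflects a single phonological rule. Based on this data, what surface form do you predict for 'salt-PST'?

[ʒeŋede]

In [ɣoride] and [ɣorit] the final segment of 'dog' alternates: [d] ~ [t].
If /d/ were underlying and a rule turned it into [t] in isolation, 'net' would also alternate; but it has [d] in both [lɔvɛde] and [lɔvɛd].
The underlying segment must be /t/; voiceless stops become voiced between vowels, yielding [d] there.
From [ʒeŋet] the stem 'salt' is /ʒeŋet/; between vowels this yields [ʒeŋede].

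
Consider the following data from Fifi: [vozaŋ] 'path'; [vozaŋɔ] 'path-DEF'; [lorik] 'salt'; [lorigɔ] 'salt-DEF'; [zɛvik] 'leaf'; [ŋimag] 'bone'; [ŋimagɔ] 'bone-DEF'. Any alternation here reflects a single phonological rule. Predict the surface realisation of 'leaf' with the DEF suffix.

'salt' shows [k] ~ [g] at the end of the stem ([lorik] vs [lorigɔ]).
The stem 'bone' ([ŋimag], [ŋimagɔ]) shows [g] unchanged in both environments, so [g] cannot be basic with [k] derived in isolation.
The underlying segment must be /k/; voiceless stops become voiced between vowels, yielding [g] there.
From [zɛvik] the stem 'leaf' is /zɛvik/; between vowels this yields [zɛvigɔ].

[zɛvigɔ]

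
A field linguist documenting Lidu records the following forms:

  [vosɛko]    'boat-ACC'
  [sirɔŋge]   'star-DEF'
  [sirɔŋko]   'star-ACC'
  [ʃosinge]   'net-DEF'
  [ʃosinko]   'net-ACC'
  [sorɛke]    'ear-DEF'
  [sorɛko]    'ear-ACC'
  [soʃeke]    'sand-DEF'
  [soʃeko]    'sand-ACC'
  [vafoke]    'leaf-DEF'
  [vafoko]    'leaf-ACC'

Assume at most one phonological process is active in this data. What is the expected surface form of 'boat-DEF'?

The DEF morpheme has two allomorphs, [-ge] and [-ke].
By contrast the ACC suffix keeps its initial [k] throughout — that segment must be underlying.
So the underlying form is /-ge/, and voiced stops become voiceless after a vowel.
After 'boat', which ends in a vowel, the suffix surfaces as [-ke], giving [vosɛke].

[vosɛke]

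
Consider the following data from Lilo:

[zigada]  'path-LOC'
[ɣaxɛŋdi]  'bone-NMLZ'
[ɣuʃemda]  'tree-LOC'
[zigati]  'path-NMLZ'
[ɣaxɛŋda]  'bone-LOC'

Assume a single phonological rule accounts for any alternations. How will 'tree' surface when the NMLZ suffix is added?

[ɣuʃemdi]

The NMLZ suffix surfaces as [-di] and [-ti], depending on the final segment of the stem.
By contrast the LOC suffix keeps its initial [d] throughout — that segment must be underlying.
The NMLZ suffix is therefore /-ti/ underlyingly, with post-nasal voicing: voiceless stops become voiced after a nasal.
After 'tree', which ends in a nasal, the suffix surfaces as [-di], giving [ɣuʃemdi].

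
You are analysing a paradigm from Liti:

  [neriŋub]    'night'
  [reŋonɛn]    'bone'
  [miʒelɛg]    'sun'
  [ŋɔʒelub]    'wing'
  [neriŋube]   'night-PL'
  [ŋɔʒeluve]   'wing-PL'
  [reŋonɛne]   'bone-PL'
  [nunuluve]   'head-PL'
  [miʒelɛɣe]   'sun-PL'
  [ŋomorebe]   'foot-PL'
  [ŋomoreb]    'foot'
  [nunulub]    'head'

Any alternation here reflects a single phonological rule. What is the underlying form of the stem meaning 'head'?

In [nunuluve] and [nunulub] the final segment of 'head' alternates: [v] ~ [b].
Compare 'night', with invariant [b] in [neriŋube] and [neriŋub]: an analysis with underlying /b/ and a rule producing [v] before the PL suffix would wrongly predict alternation here too.
Therefore /v/ is basic and [b] is derived by word-final hardening (voiced fricatives become stops word-finally).

/nunuluv/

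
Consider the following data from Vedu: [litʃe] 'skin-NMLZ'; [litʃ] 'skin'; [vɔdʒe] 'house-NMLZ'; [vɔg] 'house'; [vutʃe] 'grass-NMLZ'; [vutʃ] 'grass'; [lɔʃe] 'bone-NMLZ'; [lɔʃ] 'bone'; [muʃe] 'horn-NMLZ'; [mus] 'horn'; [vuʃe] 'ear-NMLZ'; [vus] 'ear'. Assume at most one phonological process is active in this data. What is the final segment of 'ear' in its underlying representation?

/s/

In [vuʃe] and [vus] the final segment of 'ear' alternates: [ʃ] ~ [s].
The stem 'bone' ([lɔʃe], [lɔʃ]) shows [ʃ] unchanged in both environments, so [ʃ] cannot be basic with [s] derived in isolation.
Therefore /s/ is basic and [ʃ] is derived by palatalization before a front vowel (/g/ and /s/ become palato-alveolar [dʒ] and [ʃ] before a front vowel).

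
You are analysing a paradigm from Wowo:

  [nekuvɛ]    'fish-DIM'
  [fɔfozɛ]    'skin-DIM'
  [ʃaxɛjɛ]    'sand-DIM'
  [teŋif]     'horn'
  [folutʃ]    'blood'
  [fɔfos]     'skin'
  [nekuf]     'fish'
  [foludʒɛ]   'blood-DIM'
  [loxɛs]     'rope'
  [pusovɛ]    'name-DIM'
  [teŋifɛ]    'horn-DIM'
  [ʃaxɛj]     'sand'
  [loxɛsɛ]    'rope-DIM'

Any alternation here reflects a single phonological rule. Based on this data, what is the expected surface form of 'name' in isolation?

[pusof]

In [nekuf] and [nekuvɛ] the final segment of 'fish' alternates: [f] ~ [v].
The stem 'horn' ([teŋif], [teŋifɛ]) shows [f] unchanged in both environments, so [f] cannot be basic with [v] derived before the DIM suffix.
Therefore /v/ is basic and [f] is derived by word-final obstruent devoicing (voiced obstruents become voiceless word-finally).
The one attested form of 'name', [pusovɛ], shows underlying /pusov/. Applying the same rule word-finally gives [pusof].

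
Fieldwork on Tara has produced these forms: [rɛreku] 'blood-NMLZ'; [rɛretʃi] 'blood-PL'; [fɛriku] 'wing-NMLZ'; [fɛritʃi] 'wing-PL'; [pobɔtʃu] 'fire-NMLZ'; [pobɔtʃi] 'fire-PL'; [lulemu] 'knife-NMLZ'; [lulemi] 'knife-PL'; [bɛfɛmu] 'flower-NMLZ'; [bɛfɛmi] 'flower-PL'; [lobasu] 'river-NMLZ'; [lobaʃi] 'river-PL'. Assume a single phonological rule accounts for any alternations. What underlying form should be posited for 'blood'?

/rɛrek/

The stem for 'blood' ends in [k] in [rɛreku] but [tʃ] in [rɛretʃi].
But 'fire' keeps [tʃ] in both environments ([pobɔtʃu], [pobɔtʃi]), so there is no rule changing /tʃ/ to [k] before the NMLZ suffix.
The underlying segment must be /k/; /k/ and /s/ become palato-alveolar [tʃ] and [ʃ] before a front vowel, yielding [tʃ] there.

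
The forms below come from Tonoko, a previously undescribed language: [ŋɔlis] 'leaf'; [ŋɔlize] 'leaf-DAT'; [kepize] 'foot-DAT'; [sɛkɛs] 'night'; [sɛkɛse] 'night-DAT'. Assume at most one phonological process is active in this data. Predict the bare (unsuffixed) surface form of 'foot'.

'leaf' shows [s] ~ [z] at the end of the stem ([ŋɔlis] vs [ŋɔlize]).
Compare 'night', with invariant [s] in [sɛkɛs] and [sɛkɛse]: an analysis with underlying /s/ and a rule producing [z] before the DAT suffix would wrongly predict alternation here too.
The alternation reflects word-final obstruent devoicing: voiced obstruents become voiceless word-finally. /z/ is underlying.
From [kepize] the stem 'foot' is /kepiz/; word-finally this yields [kepis].

[kepis]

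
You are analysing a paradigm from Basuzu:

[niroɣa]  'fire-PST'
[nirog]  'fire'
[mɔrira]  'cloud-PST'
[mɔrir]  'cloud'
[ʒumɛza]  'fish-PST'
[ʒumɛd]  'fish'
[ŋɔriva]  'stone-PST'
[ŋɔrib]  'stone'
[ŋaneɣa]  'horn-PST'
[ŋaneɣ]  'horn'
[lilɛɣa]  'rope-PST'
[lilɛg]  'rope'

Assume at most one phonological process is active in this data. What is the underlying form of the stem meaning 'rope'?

'rope' shows [ɣ] ~ [g] at the end of the stem ([lilɛɣa] vs [lilɛg]).
Compare 'horn', with invariant [ɣ] in [ŋaneɣa] and [ŋaneɣ]: an analysis with underlying /ɣ/ and a rule producing [g] in isolation would wrongly predict alternation here too.
The underlying segment must be /g/; voiced stops become fricatives between vowels, yielding [ɣ] there.
Hence 'rope' is /lilɛg/ underlyingly.

/lilɛg/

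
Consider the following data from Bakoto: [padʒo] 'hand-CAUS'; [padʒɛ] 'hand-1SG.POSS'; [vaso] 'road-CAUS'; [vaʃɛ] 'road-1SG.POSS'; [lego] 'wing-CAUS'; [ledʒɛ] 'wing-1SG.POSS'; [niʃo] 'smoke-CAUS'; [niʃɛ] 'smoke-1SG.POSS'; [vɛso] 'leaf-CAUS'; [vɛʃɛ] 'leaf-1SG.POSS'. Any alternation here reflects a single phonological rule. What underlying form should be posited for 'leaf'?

/vɛs/

'leaf' shows [s] ~ [ʃ] at the end of the stem ([vɛso] vs [vɛʃɛ]).
But 'smoke' keeps [ʃ] in both environments ([niʃo], [niʃɛ]), so there is no rule changing /ʃ/ to [s] before the CAUS suffix.
The underlying segment must be /s/; /g/ and /s/ become palato-alveolar [dʒ] and [ʃ] before a front vowel, yielding [ʃ] there.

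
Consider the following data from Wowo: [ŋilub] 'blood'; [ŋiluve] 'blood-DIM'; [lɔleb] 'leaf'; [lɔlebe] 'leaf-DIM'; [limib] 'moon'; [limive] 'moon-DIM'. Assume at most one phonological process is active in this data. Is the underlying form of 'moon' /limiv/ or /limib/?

The stem for 'moon' ends in [b] in [limib] but [v] in [limive].
The stem 'leaf' ([lɔleb], [lɔlebe]) shows [b] unchanged in both environments, so [b] cannot be basic with [v] derived before the DIM suffix.
Therefore /v/ is basic and [b] is derived by word-final hardening (voiced fricatives become stops word-finally).

/limiv/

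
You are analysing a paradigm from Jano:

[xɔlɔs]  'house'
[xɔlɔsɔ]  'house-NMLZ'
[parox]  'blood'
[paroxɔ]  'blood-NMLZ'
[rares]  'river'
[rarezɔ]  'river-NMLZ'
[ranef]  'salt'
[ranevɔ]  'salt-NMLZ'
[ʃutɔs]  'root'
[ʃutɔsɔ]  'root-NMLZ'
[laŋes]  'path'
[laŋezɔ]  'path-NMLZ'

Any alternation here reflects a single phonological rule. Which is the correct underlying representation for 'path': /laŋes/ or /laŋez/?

The stem for 'path' ends in [s] in [laŋes] but [z] in [laŋezɔ].
Compare 'root', with invariant [s] in [ʃutɔs] and [ʃutɔsɔ]: an analysis with underlying /s/ and a rule producing [z] before the NMLZ suffix would wrongly predict alternation here too.
So /z/ is underlying, and a rule of word-final obstruent devoicing — voiced obstruents become voiceless word-finally — gives [s].

/laŋez/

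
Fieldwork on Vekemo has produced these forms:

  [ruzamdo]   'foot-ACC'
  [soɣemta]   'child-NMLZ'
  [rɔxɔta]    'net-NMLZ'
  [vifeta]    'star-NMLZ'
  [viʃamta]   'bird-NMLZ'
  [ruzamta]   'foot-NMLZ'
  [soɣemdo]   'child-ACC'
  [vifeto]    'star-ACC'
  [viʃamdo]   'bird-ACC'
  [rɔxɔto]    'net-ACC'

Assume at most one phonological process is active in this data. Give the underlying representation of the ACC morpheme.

/-do/

The ACC suffix surfaces as [-do] and [-to], depending on the final segment of the stem.
By contrast the NMLZ suffix keeps its initial [t] throughout — that segment must be underlying.
The ACC suffix is therefore /-do/ underlyingly, with post-vocalic devoicing: voiced stops become voiceless after a vowel.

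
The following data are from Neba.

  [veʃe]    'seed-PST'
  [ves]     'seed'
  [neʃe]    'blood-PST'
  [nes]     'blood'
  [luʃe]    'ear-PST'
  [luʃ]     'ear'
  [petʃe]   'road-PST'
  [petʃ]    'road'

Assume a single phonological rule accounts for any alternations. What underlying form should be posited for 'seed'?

The stem for 'seed' ends in [ʃ] in [veʃe] but [s] in [ves].
If /ʃ/ were underlying and a rule turned it into [s] in isolation, 'ear' would also alternate; but it has [ʃ] in both [luʃe] and [luʃ].
The underlying segment must be /s/; /s/ becomes palato-alveolar [ʃ] before a front vowel, yielding [ʃ] there.
Hence 'seed' is /ves/ underlyingly.

/ves/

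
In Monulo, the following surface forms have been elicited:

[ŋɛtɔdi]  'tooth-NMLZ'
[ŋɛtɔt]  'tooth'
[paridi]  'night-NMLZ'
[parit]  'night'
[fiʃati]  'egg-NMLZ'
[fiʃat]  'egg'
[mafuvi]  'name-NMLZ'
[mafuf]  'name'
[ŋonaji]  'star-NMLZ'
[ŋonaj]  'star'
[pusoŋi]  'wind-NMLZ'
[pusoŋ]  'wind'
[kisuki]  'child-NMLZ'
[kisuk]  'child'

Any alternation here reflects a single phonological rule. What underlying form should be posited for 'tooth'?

'tooth' shows [d] ~ [t] at the end of the stem ([ŋɛtɔdi] vs [ŋɛtɔt]).
But 'egg' keeps [t] in both environments ([fiʃati], [fiʃat]), so there is no rule changing /t/ to [d] before the NMLZ suffix.
So /d/ is underlying, and a rule of word-final obstruent devoicing — voiced obstruents become voiceless word-finally — gives [t].
So 'tooth' = /ŋɛtɔd/.

/ŋɛtɔd/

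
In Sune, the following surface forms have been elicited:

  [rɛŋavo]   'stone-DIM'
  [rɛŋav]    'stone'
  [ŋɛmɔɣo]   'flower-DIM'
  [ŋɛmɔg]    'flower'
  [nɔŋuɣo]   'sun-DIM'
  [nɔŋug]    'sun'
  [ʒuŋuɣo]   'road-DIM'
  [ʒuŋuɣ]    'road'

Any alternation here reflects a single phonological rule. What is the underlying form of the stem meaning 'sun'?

/nɔŋug/

In [nɔŋuɣo] and [nɔŋug] the final segment of 'sun' alternates: [ɣ] ~ [g].
The stem 'road' ([ʒuŋuɣo], [ʒuŋuɣ]) shows [ɣ] unchanged in both environments, so [ɣ] cannot be basic with [g] derived in isolation.
Therefore /g/ is basic and [ɣ] is derived by intervocalic spirantization (voiced stops become fricatives between vowels).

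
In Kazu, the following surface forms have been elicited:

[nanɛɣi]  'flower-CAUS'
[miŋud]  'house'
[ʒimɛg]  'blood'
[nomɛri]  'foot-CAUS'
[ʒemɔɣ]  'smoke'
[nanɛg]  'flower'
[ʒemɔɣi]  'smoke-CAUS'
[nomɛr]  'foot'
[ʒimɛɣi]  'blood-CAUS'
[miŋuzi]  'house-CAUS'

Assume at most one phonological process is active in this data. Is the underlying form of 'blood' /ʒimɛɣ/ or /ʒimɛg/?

'blood' shows [g] ~ [ɣ] at the end of the stem ([ʒimɛg] vs [ʒimɛɣi]).
The stem 'smoke' ([ʒemɔɣ], [ʒemɔɣi]) shows [ɣ] unchanged in both environments, so [ɣ] cannot be basic with [g] derived in isolation.
Therefore /g/ is basic and [ɣ] is derived by intervocalic spirantization (voiced stops become fricatives between vowels).

/ʒimɛg/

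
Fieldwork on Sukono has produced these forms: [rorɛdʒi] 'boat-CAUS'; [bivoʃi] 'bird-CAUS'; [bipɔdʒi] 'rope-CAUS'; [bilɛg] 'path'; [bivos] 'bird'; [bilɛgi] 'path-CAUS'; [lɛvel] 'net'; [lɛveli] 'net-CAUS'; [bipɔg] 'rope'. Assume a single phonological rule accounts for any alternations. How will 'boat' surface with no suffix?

[rorɛg]

The stem for 'rope' ends in [dʒ] in [bipɔdʒi] but [g] in [bipɔg].
If /g/ were underlying and a rule turned it into [dʒ] before the CAUS suffix, 'path' would also alternate; but it has [g] in both [bilɛgi] and [bilɛg].
The alternation reflects depalatalization: palato-alveolar /dʒ/ and /ʃ/ become [g] and [s] when no front vowel follows. /dʒ/ is underlying.
From [rorɛdʒi] the stem 'boat' is /rorɛdʒ/; when no front vowel follows this yields [rorɛg].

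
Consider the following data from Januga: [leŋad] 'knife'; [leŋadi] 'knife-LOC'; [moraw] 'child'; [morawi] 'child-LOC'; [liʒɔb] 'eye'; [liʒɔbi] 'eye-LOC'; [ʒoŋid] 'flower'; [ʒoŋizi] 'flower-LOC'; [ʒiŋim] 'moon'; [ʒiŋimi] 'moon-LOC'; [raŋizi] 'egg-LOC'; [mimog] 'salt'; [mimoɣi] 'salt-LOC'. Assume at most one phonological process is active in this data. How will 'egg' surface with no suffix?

In [ʒoŋid] and [ʒoŋizi] the final segment of 'flower' alternates: [d] ~ [z].
If /d/ were underlying and a rule turned it into [z] before the LOC suffix, 'knife' would also alternate; but it has [d] in both [leŋad] and [leŋadi].
Therefore /z/ is basic and [d] is derived by word-final hardening (voiced fricatives become stops word-finally).
From [raŋizi] the stem 'egg' is /raŋiz/; word-finally this yields [raŋid].

[raŋid]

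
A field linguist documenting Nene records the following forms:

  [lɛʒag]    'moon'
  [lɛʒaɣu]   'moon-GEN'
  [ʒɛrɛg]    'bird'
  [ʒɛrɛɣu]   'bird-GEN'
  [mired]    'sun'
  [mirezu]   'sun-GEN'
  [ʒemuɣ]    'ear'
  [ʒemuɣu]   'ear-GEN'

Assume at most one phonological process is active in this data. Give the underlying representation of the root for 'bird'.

'bird' shows [g] ~ [ɣ] at the end of the stem ([ʒɛrɛg] vs [ʒɛrɛɣu]).
Compare 'ear', with invariant [ɣ] in [ʒemuɣ] and [ʒemuɣu]: an analysis with underlying /ɣ/ and a rule producing [g] in isolation would wrongly predict alternation here too.
The alternation reflects intervocalic spirantization: voiced stops become fricatives between vowels. /g/ is underlying.

/ʒɛrɛg/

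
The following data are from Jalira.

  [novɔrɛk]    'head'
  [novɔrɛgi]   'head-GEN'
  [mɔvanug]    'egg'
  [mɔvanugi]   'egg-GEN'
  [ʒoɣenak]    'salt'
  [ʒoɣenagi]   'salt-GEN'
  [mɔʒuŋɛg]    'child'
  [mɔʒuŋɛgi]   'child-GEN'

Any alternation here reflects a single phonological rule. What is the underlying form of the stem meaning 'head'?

The root 'head' surfaces as [novɔrɛk] and [novɔrɛgi], with a stem-final [k] ~ [g] alternation.
Compare 'egg', with invariant [g] in [mɔvanug] and [mɔvanugi]: an analysis with underlying /g/ and a rule producing [k] in isolation would wrongly predict alternation here too.
So /k/ is underlying, and a rule of intervocalic voicing — voiceless stops become voiced between vowels — gives [g].

/novɔrɛk/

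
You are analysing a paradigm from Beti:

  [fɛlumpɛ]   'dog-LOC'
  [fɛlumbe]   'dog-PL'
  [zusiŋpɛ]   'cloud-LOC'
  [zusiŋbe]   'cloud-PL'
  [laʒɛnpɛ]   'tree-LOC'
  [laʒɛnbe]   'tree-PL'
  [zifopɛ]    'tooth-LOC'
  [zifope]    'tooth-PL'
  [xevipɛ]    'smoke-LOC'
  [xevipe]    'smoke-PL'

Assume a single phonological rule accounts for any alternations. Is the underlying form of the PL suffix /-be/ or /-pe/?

/-be/

The PL suffix surfaces as [-be] and [-pe], depending on the final segment of the stem.
The LOC suffix, which begins with [p], is invariant after every stem; so [p] is not altered by any rule here.
So the underlying form is /-be/, and voiced stops become voiceless after a vowel.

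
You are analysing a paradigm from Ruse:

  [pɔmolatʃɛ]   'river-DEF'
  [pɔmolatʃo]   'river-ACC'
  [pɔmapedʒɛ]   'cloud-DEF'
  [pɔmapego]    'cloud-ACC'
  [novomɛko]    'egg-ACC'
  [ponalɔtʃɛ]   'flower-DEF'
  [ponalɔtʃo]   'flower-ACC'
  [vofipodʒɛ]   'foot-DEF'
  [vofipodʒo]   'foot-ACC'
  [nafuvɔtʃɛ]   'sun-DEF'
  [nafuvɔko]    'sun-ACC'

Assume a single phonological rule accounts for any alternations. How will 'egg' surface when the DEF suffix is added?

[novomɛtʃɛ]

In [nafuvɔtʃɛ] and [nafuvɔko] the final segment of 'sun' alternates: [tʃ] ~ [k].
But 'river' keeps [tʃ] in both environments ([pɔmolatʃɛ], [pɔmolatʃo]), so there is no rule changing /tʃ/ to [k] before the ACC suffix.
Therefore /k/ is basic and [tʃ] is derived by palatalization before a front vowel (/k/ and /g/ become palato-alveolar [tʃ] and [dʒ] before a front vowel).
The one attested form of 'egg', [novomɛko], shows underlying /novomɛk/. Applying the same rule before a front vowel gives [novomɛtʃɛ].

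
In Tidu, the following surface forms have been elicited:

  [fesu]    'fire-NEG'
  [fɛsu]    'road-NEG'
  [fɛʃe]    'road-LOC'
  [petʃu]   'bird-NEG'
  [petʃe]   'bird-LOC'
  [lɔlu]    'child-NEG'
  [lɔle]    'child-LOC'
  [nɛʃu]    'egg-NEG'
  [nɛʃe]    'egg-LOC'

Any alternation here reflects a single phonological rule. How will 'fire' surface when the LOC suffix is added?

[feʃe]

The root 'road' surfaces as [fɛsu] and [fɛʃe], with a stem-final [s] ~ [ʃ] alternation.
If /ʃ/ were underlying and a rule turned it into [s] before the NEG suffix, 'egg' would also alternate; but it has [ʃ] in both [nɛʃu] and [nɛʃe].
The underlying segment must be /s/; /s/ becomes palato-alveolar [ʃ] before a front vowel, yielding [ʃ] there.
The one attested form of 'fire', [fesu], shows underlying /fes/. Applying the same rule before a front vowel gives [feʃe].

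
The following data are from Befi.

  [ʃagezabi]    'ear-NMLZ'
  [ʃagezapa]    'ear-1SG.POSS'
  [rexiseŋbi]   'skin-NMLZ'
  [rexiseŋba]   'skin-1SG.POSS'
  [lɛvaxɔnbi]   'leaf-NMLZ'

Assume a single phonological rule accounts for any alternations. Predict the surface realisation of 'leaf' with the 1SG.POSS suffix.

The 1SG.POSS suffix surfaces as [-ba] and [-pa], depending on the final segment of the stem.
By contrast the NMLZ suffix keeps its initial [b] throughout — that segment must be underlying.
The 1SG.POSS suffix is therefore /-pa/ underlyingly, with post-nasal voicing: voiceless stops become voiced after a nasal.
After 'leaf', which ends in a nasal, the suffix surfaces as [-ba], giving [lɛvaxɔnba].

[lɛvaxɔnba]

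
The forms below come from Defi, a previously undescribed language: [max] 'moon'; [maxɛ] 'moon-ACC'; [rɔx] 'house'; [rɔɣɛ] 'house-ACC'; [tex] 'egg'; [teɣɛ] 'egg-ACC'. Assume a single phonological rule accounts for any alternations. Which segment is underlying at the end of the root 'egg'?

/ɣ/

The root 'egg' surfaces as [tex] and [teɣɛ], with a stem-final [x] ~ [ɣ] alternation.
The stem 'moon' ([max], [maxɛ]) shows [x] unchanged in both environments, so [x] cannot be basic with [ɣ] derived before the ACC suffix.
The alternation reflects word-final obstruent devoicing: voiced obstruents become voiceless word-finally. /ɣ/ is underlying.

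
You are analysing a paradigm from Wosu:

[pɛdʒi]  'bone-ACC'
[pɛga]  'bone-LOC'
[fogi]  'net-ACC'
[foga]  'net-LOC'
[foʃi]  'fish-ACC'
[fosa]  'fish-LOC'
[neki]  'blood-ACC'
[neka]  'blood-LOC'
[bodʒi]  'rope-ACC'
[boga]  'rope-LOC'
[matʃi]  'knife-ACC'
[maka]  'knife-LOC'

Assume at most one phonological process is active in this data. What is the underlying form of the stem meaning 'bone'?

/pɛdʒ/

The stem for 'bone' ends in [dʒ] in [pɛdʒi] but [g] in [pɛga].
The stem 'net' ([fogi], [foga]) shows [g] unchanged in both environments, so [g] cannot be basic with [dʒ] derived before the ACC suffix.
So /dʒ/ is underlying, and a rule of depalatalization — palato-alveolar /tʃ/, /dʒ/ and /ʃ/ become [k], [g] and [s] when no front vowel follows — gives [g].
So 'bone' = /pɛdʒ/.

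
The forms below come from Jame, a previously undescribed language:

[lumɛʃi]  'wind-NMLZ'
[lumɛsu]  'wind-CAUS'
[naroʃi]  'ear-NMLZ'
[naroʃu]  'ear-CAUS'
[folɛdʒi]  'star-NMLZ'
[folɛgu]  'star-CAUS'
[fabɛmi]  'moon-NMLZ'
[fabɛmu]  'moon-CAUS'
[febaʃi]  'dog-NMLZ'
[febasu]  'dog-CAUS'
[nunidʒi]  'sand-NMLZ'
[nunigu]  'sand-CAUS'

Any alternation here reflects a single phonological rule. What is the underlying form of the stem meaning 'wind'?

The root 'wind' surfaces as [lumɛʃi] and [lumɛsu], with a stem-final [ʃ] ~ [s] alternation.
The stem 'ear' ([naroʃi], [naroʃu]) shows [ʃ] unchanged in both environments, so [ʃ] cannot be basic with [s] derived before the CAUS suffix.
Therefore /s/ is basic and [ʃ] is derived by palatalization before a front vowel (/g/ and /s/ become palato-alveolar [dʒ] and [ʃ] before a front vowel).

/lumɛs/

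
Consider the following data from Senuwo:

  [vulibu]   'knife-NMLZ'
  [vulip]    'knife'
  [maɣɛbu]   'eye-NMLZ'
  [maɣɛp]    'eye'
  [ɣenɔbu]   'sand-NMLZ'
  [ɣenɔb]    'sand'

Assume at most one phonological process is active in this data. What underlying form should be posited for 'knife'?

The stem for 'knife' ends in [b] in [vulibu] but [p] in [vulip].
If /b/ were underlying and a rule turned it into [p] in isolation, 'sand' would also alternate; but it has [b] in both [ɣenɔbu] and [ɣenɔb].
Therefore /p/ is basic and [b] is derived by intervocalic voicing (voiceless stops become voiced between vowels).

/vulip/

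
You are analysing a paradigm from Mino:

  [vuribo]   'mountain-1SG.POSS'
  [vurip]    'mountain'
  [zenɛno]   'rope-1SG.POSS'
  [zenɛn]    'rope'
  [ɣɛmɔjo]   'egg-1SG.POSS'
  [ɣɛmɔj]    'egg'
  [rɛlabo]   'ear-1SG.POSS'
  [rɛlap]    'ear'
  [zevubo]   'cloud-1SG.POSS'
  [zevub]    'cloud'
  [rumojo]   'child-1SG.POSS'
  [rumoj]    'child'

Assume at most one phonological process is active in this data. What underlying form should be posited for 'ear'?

/rɛlap/

The root 'ear' surfaces as [rɛlabo] and [rɛlap], with a stem-final [b] ~ [p] alternation.
But 'cloud' keeps [b] in both environments ([zevubo], [zevub]), so there is no rule changing /b/ to [p] in isolation.
The underlying segment must be /p/; voiceless stops become voiced between vowels, yielding [b] there.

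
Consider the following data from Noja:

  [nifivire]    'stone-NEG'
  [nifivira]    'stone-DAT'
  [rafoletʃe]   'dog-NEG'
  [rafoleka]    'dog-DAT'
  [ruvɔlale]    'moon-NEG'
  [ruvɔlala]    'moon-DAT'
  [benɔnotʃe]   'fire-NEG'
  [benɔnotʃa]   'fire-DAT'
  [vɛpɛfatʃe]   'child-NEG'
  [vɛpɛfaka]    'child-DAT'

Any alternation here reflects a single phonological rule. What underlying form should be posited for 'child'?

The root 'child' surfaces as [vɛpɛfatʃe] and [vɛpɛfaka], with a stem-final [tʃ] ~ [k] alternation.
If /tʃ/ were underlying and a rule turned it into [k] before the DAT suffix, 'fire' would also alternate; but it has [tʃ] in both [benɔnotʃe] and [benɔnotʃa].
The underlying segment must be /k/; /k/ becomes palato-alveolar [tʃ] before a front vowel, yielding [tʃ] there.
So 'child' = /vɛpɛfak/.

/vɛpɛfak/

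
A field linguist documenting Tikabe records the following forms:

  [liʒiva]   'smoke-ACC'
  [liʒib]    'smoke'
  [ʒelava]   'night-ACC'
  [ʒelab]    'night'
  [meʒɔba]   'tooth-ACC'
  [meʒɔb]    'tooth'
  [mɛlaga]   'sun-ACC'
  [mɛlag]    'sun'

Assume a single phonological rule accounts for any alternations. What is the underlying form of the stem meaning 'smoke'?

'smoke' shows [v] ~ [b] at the end of the stem ([liʒiva] vs [liʒib]).
The stem 'tooth' ([meʒɔba], [meʒɔb]) shows [b] unchanged in both environments, so [b] cannot be basic with [v] derived before the ACC suffix.
The alternation reflects word-final hardening: voiced fricatives become stops word-finally. /v/ is underlying.

/liʒiv/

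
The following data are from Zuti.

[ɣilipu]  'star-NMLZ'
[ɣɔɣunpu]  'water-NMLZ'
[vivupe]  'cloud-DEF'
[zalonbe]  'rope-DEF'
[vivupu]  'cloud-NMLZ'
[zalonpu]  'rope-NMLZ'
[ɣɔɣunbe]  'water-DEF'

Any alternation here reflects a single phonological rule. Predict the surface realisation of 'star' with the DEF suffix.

The DEF morpheme has two allomorphs, [-be] and [-pe].
The NMLZ suffix, which begins with [p], is invariant after every stem; so [p] is not altered by any rule here.
The DEF suffix is therefore /-be/ underlyingly, with post-vocalic devoicing: voiced stops become voiceless after a vowel.
After 'star', which ends in a vowel, the suffix surfaces as [-pe], giving [ɣilipe].

[ɣilipe]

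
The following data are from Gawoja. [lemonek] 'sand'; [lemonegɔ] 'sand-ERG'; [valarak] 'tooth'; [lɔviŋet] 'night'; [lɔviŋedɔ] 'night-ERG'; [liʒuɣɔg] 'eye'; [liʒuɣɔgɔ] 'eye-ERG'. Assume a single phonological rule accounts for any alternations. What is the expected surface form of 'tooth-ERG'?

[valaragɔ]

'sand' shows [k] ~ [g] at the end of the stem ([lemonek] vs [lemonegɔ]).
But 'eye' keeps [g] in both environments ([liʒuɣɔg], [liʒuɣɔgɔ]), so there is no rule changing /g/ to [k] in isolation.
The underlying segment must be /k/; voiceless stops become voiced between vowels, yielding [g] there.
The one attested form of 'tooth', [valarak], shows underlying /valarak/. Applying the same rule between vowels gives [valaragɔ].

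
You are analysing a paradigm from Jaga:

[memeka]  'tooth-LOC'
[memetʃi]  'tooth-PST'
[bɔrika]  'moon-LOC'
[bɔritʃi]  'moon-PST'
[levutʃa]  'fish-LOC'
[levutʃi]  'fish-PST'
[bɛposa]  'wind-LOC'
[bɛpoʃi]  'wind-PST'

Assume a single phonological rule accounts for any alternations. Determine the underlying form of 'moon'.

/bɔrik/

In [bɔrika] and [bɔritʃi] the final segment of 'moon' alternates: [k] ~ [tʃ].
If /tʃ/ were underlying and a rule turned it into [k] before the LOC suffix, 'fish' would also alternate; but it has [tʃ] in both [levutʃa] and [levutʃi].
So /k/ is underlying, and a rule of palatalization before a front vowel — /k/ and /s/ become palato-alveolar [tʃ] and [ʃ] before a front vowel — gives [tʃ].
The underlying form of 'moon' is therefore /bɔrik/.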